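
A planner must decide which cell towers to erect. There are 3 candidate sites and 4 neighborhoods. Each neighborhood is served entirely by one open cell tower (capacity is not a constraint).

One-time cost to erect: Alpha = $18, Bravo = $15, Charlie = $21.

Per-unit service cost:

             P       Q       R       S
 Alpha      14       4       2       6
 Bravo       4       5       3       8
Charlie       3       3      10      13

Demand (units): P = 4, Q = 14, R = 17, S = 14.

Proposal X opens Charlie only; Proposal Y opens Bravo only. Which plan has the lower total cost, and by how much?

Proposal Y is cheaper by 163.

Proposal X: {Charlie}: P→Charlie 3·4=12, Q→Charlie 3·14=42, R→Charlie 10·17=170, S→Charlie 13·14=182. Service 406; fixed 21; total 427.
Proposal Y: {Bravo}: P→Bravo 4·4=16, Q→Bravo 5·14=70, R→Bravo 3·17=51, S→Bravo 8·14=112. Service 249; fixed 15; total 264.
Difference: |427 − 264| = 163.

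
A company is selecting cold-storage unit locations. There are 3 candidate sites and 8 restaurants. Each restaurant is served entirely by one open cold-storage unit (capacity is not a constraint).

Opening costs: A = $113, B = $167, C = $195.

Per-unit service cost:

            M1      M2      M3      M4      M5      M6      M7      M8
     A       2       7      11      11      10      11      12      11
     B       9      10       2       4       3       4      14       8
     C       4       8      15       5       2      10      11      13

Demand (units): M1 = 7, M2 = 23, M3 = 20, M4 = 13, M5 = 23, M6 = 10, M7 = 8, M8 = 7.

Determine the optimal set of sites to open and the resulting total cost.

Open A and B; minimum total cost 808.

For any fixed open set, each restaurant goes to its cheapest open site; total = fixed + service.
{A, B}: M1→A 2·7=14, M2→A 7·23=161, M3→B 2·20=40, M4→B 4·13=52, M5→B 3·23=69, M6→B 4·10=40, M7→A 12·8=96, M8→B 8·7=56. Service 528; fixed 280; total 808.
{B}: service 662 + fixed 167 = 829
{B, C}: M1→C 4·7=28, M2→C 8·23=184, M3→B 2·20=40, M4→B 4·13=52, M5→C 2·23=46, M6→B 4·10=40, M7→C 11·8=88, M8→B 8·7=56. Service 534; fixed 362; total 896.
{A, B, C}: M1→A 2·7=14, M2→A 7·23=161, M3→B 2·20=40, M4→B 4·13=52, M5→C 2·23=46, M6→B 4·10=40, M7→C 11·8=88, M8→B 8·7=56. Service 497; fixed 475; total 972.
(All 7 nonempty subsets were checked; A and B is lowest.)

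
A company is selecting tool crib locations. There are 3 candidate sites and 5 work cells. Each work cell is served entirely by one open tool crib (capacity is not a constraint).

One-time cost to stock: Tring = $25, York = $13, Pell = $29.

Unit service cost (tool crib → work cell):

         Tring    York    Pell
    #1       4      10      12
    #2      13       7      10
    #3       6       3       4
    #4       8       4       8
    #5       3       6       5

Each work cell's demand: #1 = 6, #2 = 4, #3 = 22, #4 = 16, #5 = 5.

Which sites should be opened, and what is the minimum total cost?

For any fixed open set, each work cell goes to its cheapest open site; total = fixed + service.
{Tring, York}: #1→Tring 4·6=24, #2→York 7·4=28, #3→York 3·22=66, #4→York 4·16=64, #5→Tring 3·5=15. Service 197; fixed 38; total 235.
{York}: service 248 + fixed 13 = 261
{Tring, York, Pell}: service 197 + fixed 67 = 264
(All 7 nonempty subsets were checked; Tring and York is lowest.)

Open Tring and York; minimum total cost 235.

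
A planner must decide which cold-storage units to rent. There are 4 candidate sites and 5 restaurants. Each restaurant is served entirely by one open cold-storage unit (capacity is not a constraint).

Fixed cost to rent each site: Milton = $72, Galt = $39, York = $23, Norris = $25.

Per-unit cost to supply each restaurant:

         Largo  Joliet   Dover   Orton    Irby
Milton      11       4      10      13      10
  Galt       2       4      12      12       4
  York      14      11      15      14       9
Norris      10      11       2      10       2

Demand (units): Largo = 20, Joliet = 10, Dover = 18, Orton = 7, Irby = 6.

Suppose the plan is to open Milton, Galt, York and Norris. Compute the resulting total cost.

Each restaurant is assigned to its cheapest site among the open ones.
{Milton, Galt, York, Norris}: Largo→Galt 2·20=40, Joliet→Milton 4·10=40, Dover→Norris 2·18=36, Orton→Norris 10·7=70, Irby→Norris 2·6=12. Service 198; fixed 159; total 357.

Total cost: 357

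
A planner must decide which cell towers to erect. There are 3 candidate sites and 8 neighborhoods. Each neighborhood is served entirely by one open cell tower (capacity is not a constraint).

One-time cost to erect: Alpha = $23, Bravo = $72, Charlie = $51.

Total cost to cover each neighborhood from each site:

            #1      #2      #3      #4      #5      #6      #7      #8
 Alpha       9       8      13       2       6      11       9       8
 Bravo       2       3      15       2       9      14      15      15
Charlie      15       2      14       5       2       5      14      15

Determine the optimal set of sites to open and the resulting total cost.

For any fixed open set, each neighborhood goes to its cheapest open site; total = fixed + service.
{Alpha}: #1→Alpha 9, #2→Alpha 8, #3→Alpha 13, #4→Alpha 2, #5→Alpha 6, #6→Alpha 11, #7→Alpha 9, #8→Alpha 8. Service 66; fixed 23; total 89.
{Charlie}: service 72 + fixed 51 = 123
{Alpha, Charlie}: #1→Alpha 9, #2→Charlie 2, #3→Alpha 13, #4→Alpha 2, #5→Charlie 2, #6→Charlie 5, #7→Alpha 9, #8→Alpha 8. Service 50; fixed 74; total 124.
{Alpha, Bravo, Charlie}: service 43 + fixed 146 = 189
No other subset beats 89.

Open Alpha only; minimum total cost 89.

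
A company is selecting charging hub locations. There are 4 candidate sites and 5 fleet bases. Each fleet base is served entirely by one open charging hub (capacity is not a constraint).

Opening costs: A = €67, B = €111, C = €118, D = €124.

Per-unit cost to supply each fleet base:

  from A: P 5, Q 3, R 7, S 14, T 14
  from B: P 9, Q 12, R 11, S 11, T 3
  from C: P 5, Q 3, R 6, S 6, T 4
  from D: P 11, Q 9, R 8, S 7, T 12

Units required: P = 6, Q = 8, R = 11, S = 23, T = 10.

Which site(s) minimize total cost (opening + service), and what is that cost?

For any fixed open set, each fleet base goes to its cheapest open site; total = fixed + service.
{C}: P→C 5·6=30, Q→C 3·8=24, R→C 6·11=66, S→C 6·23=138, T→C 4·10=40. Service 298; fixed 118; total 416.
{A, C}: service 298 + fixed 185 = 483
{B, C}: P→C 5·6=30, Q→C 3·8=24, R→C 6·11=66, S→C 6·23=138, T→B 3·10=30. Service 288; fixed 229; total 517.
{A, B, C, D}: service 288 + fixed 420 = 708
No other subset beats 416.

Open C only; minimum total cost 416.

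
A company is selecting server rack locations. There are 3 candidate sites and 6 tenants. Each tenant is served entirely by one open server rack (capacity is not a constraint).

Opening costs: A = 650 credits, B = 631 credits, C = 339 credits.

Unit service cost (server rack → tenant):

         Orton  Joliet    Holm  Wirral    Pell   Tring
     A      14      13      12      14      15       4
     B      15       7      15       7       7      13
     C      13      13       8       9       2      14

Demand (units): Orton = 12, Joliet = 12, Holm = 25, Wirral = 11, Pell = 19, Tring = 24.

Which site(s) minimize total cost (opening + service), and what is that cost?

For any fixed open set, each tenant goes to its cheapest open site; total = fixed + service.
{C}: Orton→C 13·12=156, Joliet→C 13·12=156, Holm→C 8·25=200, Wirral→C 9·11=99, Pell→C 2·19=38, Tring→C 14·24=336. Service 985; fixed 339; total 1324.
{A, C}: service 745 + fixed 989 = 1734
{B}: service 1161 + fixed 631 = 1792
{A, B, C}: Orton→C 13·12=156, Joliet→B 7·12=84, Holm→C 8·25=200, Wirral→B 7·11=77, Pell→C 2·19=38, Tring→A 4·24=96. Service 651; fixed 1620; total 2271.
No other subset beats 1324.

Open C only; minimum total cost 1324.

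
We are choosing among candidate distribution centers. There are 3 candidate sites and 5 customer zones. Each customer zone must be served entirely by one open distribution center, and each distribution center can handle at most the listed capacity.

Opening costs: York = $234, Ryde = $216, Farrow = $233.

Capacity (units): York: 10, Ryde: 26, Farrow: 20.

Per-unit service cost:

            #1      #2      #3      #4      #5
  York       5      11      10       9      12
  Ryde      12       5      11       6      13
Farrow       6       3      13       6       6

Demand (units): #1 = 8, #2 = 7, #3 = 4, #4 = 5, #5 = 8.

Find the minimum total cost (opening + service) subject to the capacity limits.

Open {Ryde, Farrow}: #1→Farrow 6·8=48, #2→Ryde 5·7=35, #3→Ryde 11·4=44, #4→Ryde 6·5=30, #5→Farrow 6·8=48.
Loads: Ryde carries 16/26, Farrow carries 16/20. Service 205; fixed 449; total 654.
Next best feasible plan costs 662.

Minimum total cost: 654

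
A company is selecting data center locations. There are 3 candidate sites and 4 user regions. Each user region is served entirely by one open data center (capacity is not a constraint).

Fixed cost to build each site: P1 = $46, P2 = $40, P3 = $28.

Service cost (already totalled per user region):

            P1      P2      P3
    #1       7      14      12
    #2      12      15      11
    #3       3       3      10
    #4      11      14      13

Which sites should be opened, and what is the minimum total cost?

For any fixed open set, each user region goes to its cheapest open site; total = fixed + service.
{P3}: #1→P3 12, #2→P3 11, #3→P3 10, #4→P3 13. Service 46; fixed 28; total 74.
{P1}: #1→P1 7, #2→P1 12, #3→P1 3, #4→P1 11. Service 33; fixed 46; total 79.
{P2}: service 46 + fixed 40 = 86
{P1, P2, P3}: service 32 + fixed 114 = 146
No other subset beats 74.

Open P3 only; minimum total cost 74.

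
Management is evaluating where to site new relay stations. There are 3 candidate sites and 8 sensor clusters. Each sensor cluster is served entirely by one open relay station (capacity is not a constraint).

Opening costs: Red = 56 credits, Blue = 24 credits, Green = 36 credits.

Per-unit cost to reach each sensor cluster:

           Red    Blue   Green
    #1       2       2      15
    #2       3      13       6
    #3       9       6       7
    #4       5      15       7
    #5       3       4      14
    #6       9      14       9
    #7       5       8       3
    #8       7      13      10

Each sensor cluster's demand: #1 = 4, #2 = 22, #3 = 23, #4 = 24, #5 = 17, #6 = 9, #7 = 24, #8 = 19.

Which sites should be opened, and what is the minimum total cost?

For any fixed open set, each sensor cluster goes to its cheapest open site; total = fixed + service.
{Red, Green}: #1→Red 2·4=8, #2→Red 3·22=66, #3→Green 7·23=161, #4→Red 5·24=120, #5→Red 3·17=51, #6→Red 9·9=81, #7→Green 3·24=72, #8→Red 7·19=133. Service 692; fixed 92; total 784.
{Red, Blue, Green}: #1→Red 2·4=8, #2→Red 3·22=66, #3→Blue 6·23=138, #4→Red 5·24=120, #5→Red 3·17=51, #6→Red 9·9=81, #7→Green 3·24=72, #8→Red 7·19=133. Service 669; fixed 116; total 785.
{Red, Blue}: service 717 + fixed 80 = 797
{Blue}: service 1425 + fixed 24 = 1449
(All 7 nonempty subsets were checked; Red and Green is lowest.)

Open Red and Green; minimum total cost 784.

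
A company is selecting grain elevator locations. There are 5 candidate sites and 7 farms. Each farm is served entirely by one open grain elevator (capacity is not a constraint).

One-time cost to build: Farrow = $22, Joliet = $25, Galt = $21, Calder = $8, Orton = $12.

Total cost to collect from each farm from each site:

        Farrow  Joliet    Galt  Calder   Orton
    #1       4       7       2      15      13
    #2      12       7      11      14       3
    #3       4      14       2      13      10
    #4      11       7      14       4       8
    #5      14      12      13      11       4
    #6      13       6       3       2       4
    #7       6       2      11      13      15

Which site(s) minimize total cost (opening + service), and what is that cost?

For any fixed open set, each farm goes to its cheapest open site; total = fixed + service.
{Galt, Orton}: #1→Galt 2, #2→Orton 3, #3→Galt 2, #4→Orton 8, #5→Orton 4, #6→Galt 3, #7→Galt 11. Service 33; fixed 33; total 66.
{Farrow, Orton}: #1→Farrow 4, #2→Orton 3, #3→Farrow 4, #4→Orton 8, #5→Orton 4, #6→Orton 4, #7→Farrow 6. Service 33; fixed 34; total 67.
{Farrow, Calder, Orton}: #1→Farrow 4, #2→Orton 3, #3→Farrow 4, #4→Calder 4, #5→Orton 4, #6→Calder 2, #7→Farrow 6. Service 27; fixed 42; total 69.
{Farrow, Joliet, Galt, Calder, Orton}: #1→Galt 2, #2→Orton 3, #3→Galt 2, #4→Calder 4, #5→Orton 4, #6→Calder 2, #7→Joliet 2. Service 19; fixed 88; total 107.
No other subset beats 66.

Open Galt and Orton; minimum total cost 66.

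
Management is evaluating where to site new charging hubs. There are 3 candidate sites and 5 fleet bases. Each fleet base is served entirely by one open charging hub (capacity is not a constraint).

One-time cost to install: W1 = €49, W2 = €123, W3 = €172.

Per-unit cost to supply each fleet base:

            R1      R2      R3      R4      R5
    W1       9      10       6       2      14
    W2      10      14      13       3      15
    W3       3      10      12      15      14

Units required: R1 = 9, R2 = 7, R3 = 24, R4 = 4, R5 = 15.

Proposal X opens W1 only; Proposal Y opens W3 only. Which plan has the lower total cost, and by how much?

Proposal X: {W1}: R1→W1 9·9=81, R2→W1 10·7=70, R3→W1 6·24=144, R4→W1 2·4=8, R5→W1 14·15=210. Service 513; fixed 49; total 562.
Proposal Y: {W3}: R1→W3 3·9=27, R2→W3 10·7=70, R3→W3 12·24=288, R4→W3 15·4=60, R5→W3 14·15=210. Service 655; fixed 172; total 827.
Difference: |562 − 827| = 265.

Proposal X is cheaper by 265.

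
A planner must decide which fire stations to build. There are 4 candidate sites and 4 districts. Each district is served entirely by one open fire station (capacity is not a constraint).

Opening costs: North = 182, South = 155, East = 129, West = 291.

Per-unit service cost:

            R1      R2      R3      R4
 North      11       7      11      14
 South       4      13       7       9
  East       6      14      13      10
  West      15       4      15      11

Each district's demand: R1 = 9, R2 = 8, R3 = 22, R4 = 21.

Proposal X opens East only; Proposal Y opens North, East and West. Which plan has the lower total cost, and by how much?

Proposal X: {East}: R1→East 6·9=54, R2→East 14·8=112, R3→East 13·22=286, R4→East 10·21=210. Service 662; fixed 129; total 791.
Proposal Y: {North, East, West}: R1→East 6·9=54, R2→West 4·8=32, R3→North 11·22=242, R4→East 10·21=210. Service 538; fixed 602; total 1140.
Difference: |791 − 1140| = 349.

Proposal X is cheaper by 349.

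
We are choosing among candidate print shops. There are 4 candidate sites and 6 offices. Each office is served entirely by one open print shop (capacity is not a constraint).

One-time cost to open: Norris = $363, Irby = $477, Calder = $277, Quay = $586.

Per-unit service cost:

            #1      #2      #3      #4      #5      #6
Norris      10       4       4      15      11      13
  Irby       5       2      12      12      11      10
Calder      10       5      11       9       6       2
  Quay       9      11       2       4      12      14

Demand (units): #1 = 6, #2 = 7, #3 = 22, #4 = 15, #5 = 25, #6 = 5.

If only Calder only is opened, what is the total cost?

Each office is assigned to its cheapest site among the open ones.
{Calder}: #1→Calder 10·6=60, #2→Calder 5·7=35, #3→Calder 11·22=242, #4→Calder 9·15=135, #5→Calder 6·25=150, #6→Calder 2·5=10. Service 632; fixed 277; total 909.

Total cost: 909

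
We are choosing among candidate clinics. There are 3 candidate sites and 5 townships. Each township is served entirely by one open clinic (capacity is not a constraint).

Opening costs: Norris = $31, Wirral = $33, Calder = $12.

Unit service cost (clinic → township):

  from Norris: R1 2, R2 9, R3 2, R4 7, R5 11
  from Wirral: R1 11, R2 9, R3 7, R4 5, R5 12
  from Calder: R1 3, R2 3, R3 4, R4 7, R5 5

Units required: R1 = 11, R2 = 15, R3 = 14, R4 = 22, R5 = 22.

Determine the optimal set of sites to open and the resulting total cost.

Open Norris, Wirral and Calder; minimum total cost 391.

For any fixed open set, each township goes to its cheapest open site; total = fixed + service.
{Norris, Wirral, Calder}: R1→Norris 2·11=22, R2→Calder 3·15=45, R3→Norris 2·14=28, R4→Wirral 5·22=110, R5→Calder 5·22=110. Service 315; fixed 76; total 391.
{Wirral, Calder}: service 354 + fixed 45 = 399
{Norris, Calder}: R1→Norris 2·11=22, R2→Calder 3·15=45, R3→Norris 2·14=28, R4→Norris 7·22=154, R5→Calder 5·22=110. Service 359; fixed 43; total 402.
{Calder}: service 398 + fixed 12 = 410
No other subset beats 391.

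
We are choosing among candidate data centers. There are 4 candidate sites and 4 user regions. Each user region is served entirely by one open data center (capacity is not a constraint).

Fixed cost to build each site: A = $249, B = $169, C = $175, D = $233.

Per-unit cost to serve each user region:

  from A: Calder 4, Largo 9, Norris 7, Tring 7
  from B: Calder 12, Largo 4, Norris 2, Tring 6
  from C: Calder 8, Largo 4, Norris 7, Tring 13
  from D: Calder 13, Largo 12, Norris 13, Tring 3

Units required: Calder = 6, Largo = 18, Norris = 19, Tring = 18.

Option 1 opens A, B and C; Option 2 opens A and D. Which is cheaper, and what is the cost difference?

Option 1: {A, B, C}: Calder→A 4·6=24, Largo→B 4·18=72, Norris→B 2·19=38, Tring→B 6·18=108. Service 242; fixed 593; total 835.
Option 2: {A, D}: Calder→A 4·6=24, Largo→A 9·18=162, Norris→A 7·19=133, Tring→D 3·18=54. Service 373; fixed 482; total 855.
Difference: |835 − 855| = 20.

Option 1 is cheaper by 20.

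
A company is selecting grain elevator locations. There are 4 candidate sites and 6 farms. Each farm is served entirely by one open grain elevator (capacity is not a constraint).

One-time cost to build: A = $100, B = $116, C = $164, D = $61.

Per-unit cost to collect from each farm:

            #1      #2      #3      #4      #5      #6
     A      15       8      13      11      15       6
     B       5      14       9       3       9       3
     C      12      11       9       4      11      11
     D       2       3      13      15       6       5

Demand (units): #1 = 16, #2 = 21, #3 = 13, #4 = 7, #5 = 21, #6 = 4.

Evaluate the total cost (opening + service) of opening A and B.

Total cost: 803

Each farm is assigned to its cheapest site among the open ones.
{A, B}: #1→B 5·16=80, #2→A 8·21=168, #3→B 9·13=117, #4→B 3·7=21, #5→B 9·21=189, #6→B 3·4=12. Service 587; fixed 216; total 803.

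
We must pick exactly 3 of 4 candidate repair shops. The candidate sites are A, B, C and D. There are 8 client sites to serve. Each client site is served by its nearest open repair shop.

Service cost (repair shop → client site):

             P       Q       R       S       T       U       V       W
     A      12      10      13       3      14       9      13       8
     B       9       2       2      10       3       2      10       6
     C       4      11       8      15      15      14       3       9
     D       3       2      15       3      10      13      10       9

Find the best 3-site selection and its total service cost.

Choose B, C and D; total service cost 24.

With exactly 3 open, each client site uses its cheapest among the chosen.
{B, C, D}: P→D 3, Q→B 2, R→B 2, S→D 3, T→B 3, U→B 2, V→C 3, W→B 6. Service cost 24.
{A, B, C}: service cost 25
{A, B, D}: service cost 31
Among all 4 size-3 choices, {B, C, D} is lowest.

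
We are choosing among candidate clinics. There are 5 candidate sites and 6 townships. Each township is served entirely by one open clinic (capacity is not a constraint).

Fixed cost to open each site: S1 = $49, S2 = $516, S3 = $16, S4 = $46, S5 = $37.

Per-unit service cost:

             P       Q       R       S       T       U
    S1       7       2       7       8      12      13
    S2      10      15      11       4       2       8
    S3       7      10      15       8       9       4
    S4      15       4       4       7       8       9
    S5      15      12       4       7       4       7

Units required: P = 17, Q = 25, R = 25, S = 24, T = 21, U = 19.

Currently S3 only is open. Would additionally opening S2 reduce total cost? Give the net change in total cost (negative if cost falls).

No — net change +173 (cost rises by 173).

Current service cost with {S3}: 1201.
Adding S2: each township re-picks its cheapest; new service cost 858, saving 343.
Extra fixed cost: 516. Net change = 516 − 343 = 173.
(Totals: 1217 → 1390.)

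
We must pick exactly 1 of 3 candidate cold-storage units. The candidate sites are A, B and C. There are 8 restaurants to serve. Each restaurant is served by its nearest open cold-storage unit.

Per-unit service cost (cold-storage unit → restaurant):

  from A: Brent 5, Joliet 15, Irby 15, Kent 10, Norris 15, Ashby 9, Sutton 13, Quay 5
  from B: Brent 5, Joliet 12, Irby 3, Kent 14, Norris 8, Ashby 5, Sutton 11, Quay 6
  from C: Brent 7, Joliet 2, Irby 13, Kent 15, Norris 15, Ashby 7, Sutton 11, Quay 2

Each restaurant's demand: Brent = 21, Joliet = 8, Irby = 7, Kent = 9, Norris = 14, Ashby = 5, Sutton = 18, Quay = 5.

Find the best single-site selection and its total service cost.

With exactly 1 open, each restaurant uses its cheapest among the chosen.
{B}: Brent→B 5·21=105, Joliet→B 12·8=96, Irby→B 3·7=21, Kent→B 14·9=126, Norris→B 8·14=112, Ashby→B 5·5=25, Sutton→B 11·18=198, Quay→B 6·5=30. Service cost 713.
{C}: service cost 842
{A}: service cost 934
Among all 3 size-1 choices, {B} is lowest.

Choose B only; total service cost 713.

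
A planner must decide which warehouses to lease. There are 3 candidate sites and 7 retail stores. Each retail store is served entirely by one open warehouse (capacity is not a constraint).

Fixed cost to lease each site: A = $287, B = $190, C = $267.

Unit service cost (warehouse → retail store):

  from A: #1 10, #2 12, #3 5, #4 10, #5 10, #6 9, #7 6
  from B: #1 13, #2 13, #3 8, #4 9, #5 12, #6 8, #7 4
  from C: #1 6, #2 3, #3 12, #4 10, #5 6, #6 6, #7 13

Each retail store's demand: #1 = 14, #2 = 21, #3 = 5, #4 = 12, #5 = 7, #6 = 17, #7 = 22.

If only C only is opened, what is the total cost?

Each retail store is assigned to its cheapest site among the open ones.
{C}: #1→C 6·14=84, #2→C 3·21=63, #3→C 12·5=60, #4→C 10·12=120, #5→C 6·7=42, #6→C 6·17=102, #7→C 13·22=286. Service 757; fixed 267; total 1024.

Total cost: 1024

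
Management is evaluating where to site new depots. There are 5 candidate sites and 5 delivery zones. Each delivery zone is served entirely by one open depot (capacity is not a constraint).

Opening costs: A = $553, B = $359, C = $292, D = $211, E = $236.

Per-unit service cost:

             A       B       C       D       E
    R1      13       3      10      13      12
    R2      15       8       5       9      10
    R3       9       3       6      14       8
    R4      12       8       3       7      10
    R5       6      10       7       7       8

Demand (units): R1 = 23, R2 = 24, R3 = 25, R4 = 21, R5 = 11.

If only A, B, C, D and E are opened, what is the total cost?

Total cost: 2044

Each delivery zone is assigned to its cheapest site among the open ones.
{A, B, C, D, E}: R1→B 3·23=69, R2→C 5·24=120, R3→B 3·25=75, R4→C 3·21=63, R5→A 6·11=66. Service 393; fixed 1651; total 2044.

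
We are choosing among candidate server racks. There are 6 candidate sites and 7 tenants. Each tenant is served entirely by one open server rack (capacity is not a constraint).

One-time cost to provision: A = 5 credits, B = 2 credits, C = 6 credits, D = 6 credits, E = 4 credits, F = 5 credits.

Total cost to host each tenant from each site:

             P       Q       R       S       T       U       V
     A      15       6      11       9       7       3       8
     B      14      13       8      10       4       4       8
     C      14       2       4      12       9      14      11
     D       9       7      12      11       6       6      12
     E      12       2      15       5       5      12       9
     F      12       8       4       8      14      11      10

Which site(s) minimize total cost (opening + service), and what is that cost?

Open B and E; minimum total cost 49.

For any fixed open set, each tenant goes to its cheapest open site; total = fixed + service.
{B, E}: P→E 12, Q→E 2, R→B 8, S→E 5, T→B 4, U→B 4, V→B 8. Service 43; fixed 6; total 49.
{B, E, F}: service 39 + fixed 11 = 50
{B, C, E}: service 39 + fixed 12 = 51
{A, B, C, D, E, F}: service 35 + fixed 28 = 63
No other subset beats 49.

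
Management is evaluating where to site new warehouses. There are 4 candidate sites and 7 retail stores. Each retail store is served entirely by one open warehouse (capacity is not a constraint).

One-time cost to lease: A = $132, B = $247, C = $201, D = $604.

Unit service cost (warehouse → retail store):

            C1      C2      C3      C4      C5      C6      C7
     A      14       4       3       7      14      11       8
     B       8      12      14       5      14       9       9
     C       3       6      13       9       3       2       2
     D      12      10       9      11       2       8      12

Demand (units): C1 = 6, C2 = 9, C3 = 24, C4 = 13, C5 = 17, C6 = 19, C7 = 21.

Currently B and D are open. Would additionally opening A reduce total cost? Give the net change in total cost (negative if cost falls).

Yes — net change −87 (cost falls by 87).

Current service cost with {B, D}: 794.
Adding A: each retail store re-picks its cheapest; new service cost 575, saving 219.
Extra fixed cost: 132. Net change = 132 − 219 = -87.
(Totals: 1645 → 1558.)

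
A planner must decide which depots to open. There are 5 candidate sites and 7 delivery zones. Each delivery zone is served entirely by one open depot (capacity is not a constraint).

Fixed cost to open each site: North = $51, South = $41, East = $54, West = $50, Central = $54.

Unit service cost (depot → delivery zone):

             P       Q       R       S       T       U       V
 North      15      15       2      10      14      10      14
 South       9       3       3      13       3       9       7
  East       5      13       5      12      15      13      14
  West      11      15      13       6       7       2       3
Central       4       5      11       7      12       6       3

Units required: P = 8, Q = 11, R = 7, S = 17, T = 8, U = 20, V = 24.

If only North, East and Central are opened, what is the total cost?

Each delivery zone is assigned to its cheapest site among the open ones.
{North, East, Central}: P→Central 4·8=32, Q→Central 5·11=55, R→North 2·7=14, S→Central 7·17=119, T→Central 12·8=96, U→Central 6·20=120, V→Central 3·24=72. Service 508; fixed 159; total 667.

Total cost: 667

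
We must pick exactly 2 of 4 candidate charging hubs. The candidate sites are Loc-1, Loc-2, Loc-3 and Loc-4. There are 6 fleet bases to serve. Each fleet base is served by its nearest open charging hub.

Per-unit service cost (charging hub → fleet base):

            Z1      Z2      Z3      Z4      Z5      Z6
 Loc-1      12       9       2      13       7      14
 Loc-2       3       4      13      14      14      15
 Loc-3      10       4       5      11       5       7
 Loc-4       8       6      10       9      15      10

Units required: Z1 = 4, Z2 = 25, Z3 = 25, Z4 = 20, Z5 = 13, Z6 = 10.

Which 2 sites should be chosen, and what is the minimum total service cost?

With exactly 2 open, each fleet base uses its cheapest among the chosen.
{Loc-1, Loc-3}: Z1→Loc-3 10·4=40, Z2→Loc-3 4·25=100, Z3→Loc-1 2·25=50, Z4→Loc-3 11·20=220, Z5→Loc-3 5·13=65, Z6→Loc-3 7·10=70. Service cost 545.
{Loc-3, Loc-4}: service cost 572
{Loc-2, Loc-3}: service cost 592
Among all 6 size-2 choices, {Loc-1, Loc-3} is lowest.

Choose Loc-1 and Loc-3; total service cost 545.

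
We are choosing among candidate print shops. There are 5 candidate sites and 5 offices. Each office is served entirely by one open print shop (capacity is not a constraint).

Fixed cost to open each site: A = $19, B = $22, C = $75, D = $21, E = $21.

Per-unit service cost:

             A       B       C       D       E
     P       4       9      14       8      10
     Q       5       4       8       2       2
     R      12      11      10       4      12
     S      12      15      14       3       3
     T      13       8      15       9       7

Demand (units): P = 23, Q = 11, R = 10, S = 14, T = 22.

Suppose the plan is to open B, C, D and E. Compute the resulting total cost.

Total cost: 581

Each office is assigned to its cheapest site among the open ones.
{B, C, D, E}: P→D 8·23=184, Q→D 2·11=22, R→D 4·10=40, S→D 3·14=42, T→E 7·22=154. Service 442; fixed 139; total 581.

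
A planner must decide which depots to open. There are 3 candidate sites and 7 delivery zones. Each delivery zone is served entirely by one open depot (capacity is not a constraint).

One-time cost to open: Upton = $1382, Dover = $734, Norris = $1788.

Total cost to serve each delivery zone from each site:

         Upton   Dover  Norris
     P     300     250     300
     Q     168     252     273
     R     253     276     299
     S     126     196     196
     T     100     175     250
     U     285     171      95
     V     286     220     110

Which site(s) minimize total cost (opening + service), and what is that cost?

Open Dover only; minimum total cost 2274.

For any fixed open set, each delivery zone goes to its cheapest open site; total = fixed + service.
{Dover}: P→Dover 250, Q→Dover 252, R→Dover 276, S→Dover 196, T→Dover 175, U→Dover 171, V→Dover 220. Service 1540; fixed 734; total 2274.
{Upton}: P→Upton 300, Q→Upton 168, R→Upton 253, S→Upton 126, T→Upton 100, U→Upton 285, V→Upton 286. Service 1518; fixed 1382; total 2900.
{Norris}: service 1523 + fixed 1788 = 3311
{Upton, Dover, Norris}: service 1102 + fixed 3904 = 5006
No other subset beats 2274.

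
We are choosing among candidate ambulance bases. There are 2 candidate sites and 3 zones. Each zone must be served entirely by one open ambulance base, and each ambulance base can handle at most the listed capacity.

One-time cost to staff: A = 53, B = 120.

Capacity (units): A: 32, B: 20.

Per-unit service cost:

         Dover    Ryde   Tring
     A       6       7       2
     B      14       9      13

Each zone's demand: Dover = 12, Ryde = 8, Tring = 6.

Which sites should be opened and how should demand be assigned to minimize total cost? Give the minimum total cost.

Minimum total cost: 193

Open {A}: Dover→A 6·12=72, Ryde→A 7·8=56, Tring→A 2·6=12.
Loads: A carries 26/32. Service 140; fixed 53; total 193.
Next best feasible plan costs 313.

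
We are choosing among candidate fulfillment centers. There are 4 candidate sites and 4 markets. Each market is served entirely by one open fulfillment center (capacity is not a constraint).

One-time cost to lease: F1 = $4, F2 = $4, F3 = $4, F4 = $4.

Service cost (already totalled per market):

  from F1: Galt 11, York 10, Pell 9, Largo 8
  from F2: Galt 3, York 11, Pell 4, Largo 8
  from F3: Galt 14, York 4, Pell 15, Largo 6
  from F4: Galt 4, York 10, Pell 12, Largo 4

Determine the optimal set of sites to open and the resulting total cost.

For any fixed open set, each market goes to its cheapest open site; total = fixed + service.
{F2, F3}: Galt→F2 3, York→F3 4, Pell→F2 4, Largo→F3 6. Service 17; fixed 8; total 25.
{F2, F3, F4}: service 15 + fixed 12 = 27
{F1, F2, F3}: service 17 + fixed 12 = 29
{F1, F2, F3, F4}: service 15 + fixed 16 = 31
No other subset beats 25.

Open F2 and F3; minimum total cost 25.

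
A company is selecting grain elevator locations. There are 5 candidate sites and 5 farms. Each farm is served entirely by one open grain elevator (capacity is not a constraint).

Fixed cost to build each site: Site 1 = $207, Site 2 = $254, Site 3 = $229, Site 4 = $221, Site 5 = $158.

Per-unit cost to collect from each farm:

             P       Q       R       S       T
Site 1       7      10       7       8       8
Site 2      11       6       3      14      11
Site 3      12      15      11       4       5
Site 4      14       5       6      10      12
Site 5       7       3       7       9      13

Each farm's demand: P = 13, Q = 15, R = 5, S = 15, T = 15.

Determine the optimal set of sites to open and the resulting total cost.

Open Site 5 only; minimum total cost 659.

For any fixed open set, each farm goes to its cheapest open site; total = fixed + service.
{Site 5}: P→Site 5 7·13=91, Q→Site 5 3·15=45, R→Site 5 7·5=35, S→Site 5 9·15=135, T→Site 5 13·15=195. Service 501; fixed 158; total 659.
{Site 3, Site 5}: service 306 + fixed 387 = 693
{Site 1}: P→Site 1 7·13=91, Q→Site 1 10·15=150, R→Site 1 7·5=35, S→Site 1 8·15=120, T→Site 1 8·15=120. Service 516; fixed 207; total 723.
{Site 1, Site 2, Site 3, Site 4, Site 5}: service 286 + fixed 1069 = 1355
No other subset beats 659.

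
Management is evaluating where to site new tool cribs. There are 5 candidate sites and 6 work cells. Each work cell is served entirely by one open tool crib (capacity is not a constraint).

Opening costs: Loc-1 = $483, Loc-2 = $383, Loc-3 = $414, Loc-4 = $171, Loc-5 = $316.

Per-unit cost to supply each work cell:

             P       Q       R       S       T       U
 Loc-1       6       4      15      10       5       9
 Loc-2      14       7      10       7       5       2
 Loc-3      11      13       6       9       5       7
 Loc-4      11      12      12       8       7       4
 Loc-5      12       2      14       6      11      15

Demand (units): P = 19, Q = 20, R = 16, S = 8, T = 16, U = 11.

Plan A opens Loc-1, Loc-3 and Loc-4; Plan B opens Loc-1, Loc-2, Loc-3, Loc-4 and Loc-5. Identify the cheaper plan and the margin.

Plan A is cheaper by 621.

Plan A: {Loc-1, Loc-3, Loc-4}: P→Loc-1 6·19=114, Q→Loc-1 4·20=80, R→Loc-3 6·16=96, S→Loc-4 8·8=64, T→Loc-1 5·16=80, U→Loc-4 4·11=44. Service 478; fixed 1068; total 1546.
Plan B: {Loc-1, Loc-2, Loc-3, Loc-4, Loc-5}: P→Loc-1 6·19=114, Q→Loc-5 2·20=40, R→Loc-3 6·16=96, S→Loc-5 6·8=48, T→Loc-1 5·16=80, U→Loc-2 2·11=22. Service 400; fixed 1767; total 2167.
Difference: |1546 − 2167| = 621.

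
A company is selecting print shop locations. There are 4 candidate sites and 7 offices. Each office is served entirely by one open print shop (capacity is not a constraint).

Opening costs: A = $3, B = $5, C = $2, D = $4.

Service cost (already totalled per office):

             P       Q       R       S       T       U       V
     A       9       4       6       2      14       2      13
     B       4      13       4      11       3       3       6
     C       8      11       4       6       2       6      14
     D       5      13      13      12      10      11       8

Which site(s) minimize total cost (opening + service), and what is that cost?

Open A and B; minimum total cost 33.

For any fixed open set, each office goes to its cheapest open site; total = fixed + service.
{A, B}: P→B 4, Q→A 4, R→B 4, S→A 2, T→B 3, U→A 2, V→B 6. Service 25; fixed 8; total 33.
{A, B, C}: service 24 + fixed 10 = 34
{A, C, D}: service 27 + fixed 9 = 36
{A, B, C, D}: service 24 + fixed 14 = 38
(All 15 nonempty subsets were checked; A and B is lowest.)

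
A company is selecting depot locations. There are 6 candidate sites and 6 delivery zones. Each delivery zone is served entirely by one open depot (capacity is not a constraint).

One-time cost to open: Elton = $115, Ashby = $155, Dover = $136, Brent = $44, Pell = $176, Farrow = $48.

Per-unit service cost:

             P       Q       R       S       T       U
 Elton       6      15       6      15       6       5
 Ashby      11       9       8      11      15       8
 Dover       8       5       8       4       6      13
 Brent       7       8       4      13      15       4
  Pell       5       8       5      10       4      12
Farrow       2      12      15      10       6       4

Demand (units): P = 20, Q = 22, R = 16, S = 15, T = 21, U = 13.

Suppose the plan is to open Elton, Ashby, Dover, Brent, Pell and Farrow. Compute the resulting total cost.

Each delivery zone is assigned to its cheapest site among the open ones.
{Elton, Ashby, Dover, Brent, Pell, Farrow}: P→Farrow 2·20=40, Q→Dover 5·22=110, R→Brent 4·16=64, S→Dover 4·15=60, T→Pell 4·21=84, U→Brent 4·13=52. Service 410; fixed 674; total 1084.

Total cost: 1084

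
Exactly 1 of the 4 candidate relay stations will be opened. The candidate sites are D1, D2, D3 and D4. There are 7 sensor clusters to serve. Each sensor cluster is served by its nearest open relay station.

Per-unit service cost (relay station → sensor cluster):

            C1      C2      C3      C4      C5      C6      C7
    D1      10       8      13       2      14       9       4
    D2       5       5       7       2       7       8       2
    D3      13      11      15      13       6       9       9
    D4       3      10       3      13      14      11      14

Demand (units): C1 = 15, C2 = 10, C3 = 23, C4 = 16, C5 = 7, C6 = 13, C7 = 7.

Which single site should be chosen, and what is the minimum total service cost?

With exactly 1 open, each sensor cluster uses its cheapest among the chosen.
{D2}: C1→D2 5·15=75, C2→D2 5·10=50, C3→D2 7·23=161, C4→D2 2·16=32, C5→D2 7·7=49, C6→D2 8·13=104, C7→D2 2·7=14. Service cost 485.
{D4}: service cost 761
{D1}: service cost 804
Among all 4 size-1 choices, {D2} is lowest.

Choose D2 only; total service cost 485.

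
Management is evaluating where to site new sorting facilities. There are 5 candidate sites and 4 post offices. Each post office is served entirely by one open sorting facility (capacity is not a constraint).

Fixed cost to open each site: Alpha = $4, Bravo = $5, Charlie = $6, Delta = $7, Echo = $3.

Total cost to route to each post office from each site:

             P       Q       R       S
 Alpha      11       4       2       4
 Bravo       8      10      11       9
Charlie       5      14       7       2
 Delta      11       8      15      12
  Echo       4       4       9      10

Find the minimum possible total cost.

Minimum total cost: 21

For any fixed open set, each post office goes to its cheapest open site; total = fixed + service.
{Alpha, Echo}: P→Echo 4, Q→Alpha 4, R→Alpha 2, S→Alpha 4. Service 14; fixed 7; total 21.
{Alpha, Charlie}: service 13 + fixed 10 = 23
{Alpha}: P→Alpha 11, Q→Alpha 4, R→Alpha 2, S→Alpha 4. Service 21; fixed 4; total 25.
{Alpha, Bravo, Charlie, Delta, Echo}: service 12 + fixed 25 = 37
No other subset beats 21.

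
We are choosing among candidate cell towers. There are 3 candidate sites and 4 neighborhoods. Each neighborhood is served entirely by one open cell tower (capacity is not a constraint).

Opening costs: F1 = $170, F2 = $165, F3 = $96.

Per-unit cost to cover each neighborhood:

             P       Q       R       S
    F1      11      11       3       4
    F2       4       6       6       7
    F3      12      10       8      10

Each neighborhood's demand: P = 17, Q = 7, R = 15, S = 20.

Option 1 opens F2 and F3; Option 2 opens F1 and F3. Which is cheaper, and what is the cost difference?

Option 1 is cheaper by 47.

Option 1: {F2, F3}: P→F2 4·17=68, Q→F2 6·7=42, R→F2 6·15=90, S→F2 7·20=140. Service 340; fixed 261; total 601.
Option 2: {F1, F3}: P→F1 11·17=187, Q→F3 10·7=70, R→F1 3·15=45, S→F1 4·20=80. Service 382; fixed 266; total 648.
Difference: |601 − 648| = 47.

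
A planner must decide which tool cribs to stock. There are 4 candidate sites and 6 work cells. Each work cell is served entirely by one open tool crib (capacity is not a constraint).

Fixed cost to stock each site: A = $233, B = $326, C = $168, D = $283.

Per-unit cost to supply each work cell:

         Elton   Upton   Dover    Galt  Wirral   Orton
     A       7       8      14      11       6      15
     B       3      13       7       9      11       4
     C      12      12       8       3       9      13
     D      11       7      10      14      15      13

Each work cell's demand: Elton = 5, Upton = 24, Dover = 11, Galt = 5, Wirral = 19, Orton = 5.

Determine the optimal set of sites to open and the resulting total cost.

Open C only; minimum total cost 855.

For any fixed open set, each work cell goes to its cheapest open site; total = fixed + service.
{C}: Elton→C 12·5=60, Upton→C 12·24=288, Dover→C 8·11=88, Galt→C 3·5=15, Wirral→C 9·19=171, Orton→C 13·5=65. Service 687; fixed 168; total 855.
{A}: service 625 + fixed 233 = 858
{A, C}: Elton→A 7·5=35, Upton→A 8·24=192, Dover→C 8·11=88, Galt→C 3·5=15, Wirral→A 6·19=114, Orton→C 13·5=65. Service 509; fixed 401; total 910.
{A, B, C, D}: service 409 + fixed 1010 = 1419
No other subset beats 855.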